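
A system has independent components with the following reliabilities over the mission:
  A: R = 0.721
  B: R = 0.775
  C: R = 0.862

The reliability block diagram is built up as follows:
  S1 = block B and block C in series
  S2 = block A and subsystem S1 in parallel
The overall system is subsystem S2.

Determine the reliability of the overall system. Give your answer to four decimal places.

0.9074

Series (B and C): 0.775000 × 0.862000 = 0.668050
Parallel (A and [0.668050]): 1 − (1 − 0.721000)(1 − 0.668050) = 0.9074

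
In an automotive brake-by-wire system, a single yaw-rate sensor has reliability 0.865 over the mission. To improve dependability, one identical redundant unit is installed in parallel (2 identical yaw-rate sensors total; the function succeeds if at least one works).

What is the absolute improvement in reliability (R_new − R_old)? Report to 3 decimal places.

R_before = 0.865
R_after = 1 − (1 − 0.865)^2 = 0.982
ΔR = 0.982 − 0.865 = 0.117

0.117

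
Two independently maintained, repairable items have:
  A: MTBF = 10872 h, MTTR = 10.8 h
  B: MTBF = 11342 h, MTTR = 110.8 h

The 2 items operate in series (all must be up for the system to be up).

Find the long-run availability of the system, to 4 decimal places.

A(A) = MTBF/(MTBF+MTTR) = 10872/(10872+10.8) = 0.999008
A(B) = MTBF/(MTBF+MTTR) = 11342/(11342+110.8) = 0.990326
Series availability: 0.999008 × 0.990326 = 0.9893

0.9893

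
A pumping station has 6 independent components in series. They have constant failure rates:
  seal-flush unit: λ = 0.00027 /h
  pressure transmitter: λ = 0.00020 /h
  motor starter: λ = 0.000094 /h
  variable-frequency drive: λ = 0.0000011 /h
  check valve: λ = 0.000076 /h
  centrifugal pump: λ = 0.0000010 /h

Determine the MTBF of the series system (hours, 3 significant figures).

1560

Series of exponential components: λ_sys = Σ λ_i
λ_sys = 0.00027 + 0.00020 + 0.000094 + 0.0000011 + 0.000076 + 0.0000010 = 6.4210e-04 /h
MTBF = 1 / λ_sys = 1560 h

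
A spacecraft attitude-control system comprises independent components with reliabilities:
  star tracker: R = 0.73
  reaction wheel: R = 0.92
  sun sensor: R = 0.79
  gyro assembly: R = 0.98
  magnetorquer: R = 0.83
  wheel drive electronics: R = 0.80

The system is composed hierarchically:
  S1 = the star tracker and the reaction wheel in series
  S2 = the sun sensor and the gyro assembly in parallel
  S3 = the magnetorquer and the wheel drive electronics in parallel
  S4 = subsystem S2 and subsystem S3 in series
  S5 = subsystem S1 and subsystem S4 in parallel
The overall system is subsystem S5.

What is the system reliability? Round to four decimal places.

Series (star tracker and reaction wheel): 0.730000 × 0.920000 = 0.671600
Parallel (sun sensor and gyro assembly): 1 − (1 − 0.790000)(1 − 0.980000) = 0.995800
Parallel (magnetorquer and wheel drive electronics): 1 − (1 − 0.830000)(1 − 0.800000) = 0.966000
Series ([0.995800] and [0.966000]): 0.995800 × 0.966000 = 0.961943
Parallel ([0.671600] and [0.961943]): 1 − (1 − 0.671600)(1 − 0.961943) = 0.9875

0.9875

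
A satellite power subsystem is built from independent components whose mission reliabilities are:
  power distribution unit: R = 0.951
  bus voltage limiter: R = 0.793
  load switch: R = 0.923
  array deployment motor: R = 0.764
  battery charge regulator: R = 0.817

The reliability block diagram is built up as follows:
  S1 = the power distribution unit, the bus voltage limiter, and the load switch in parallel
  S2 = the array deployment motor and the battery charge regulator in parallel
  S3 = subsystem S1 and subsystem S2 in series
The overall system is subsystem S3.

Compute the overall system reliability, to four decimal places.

Parallel (power distribution unit, bus voltage limiter, and load switch): 1 − (1 − 0.951000)(1 − 0.793000)(1 − 0.923000) = 0.999219
Parallel (array deployment motor and battery charge regulator): 1 − (1 − 0.764000)(1 − 0.817000) = 0.956812
Series ([0.999219] and [0.956812]): 0.999219 × 0.956812 = 0.9561

0.9561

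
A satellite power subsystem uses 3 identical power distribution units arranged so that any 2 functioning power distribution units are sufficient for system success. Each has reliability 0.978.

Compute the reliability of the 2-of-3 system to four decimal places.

R = Σ_{i=2}^{3} C(3,i) p^i (1−p)^{3−i} with p = 0.978
C(3,2)·0.978^2·0.022^1 = 0.063128
C(3,3)·0.978^3·0.022^0 = 0.935441
Sum = 0.9986

0.9986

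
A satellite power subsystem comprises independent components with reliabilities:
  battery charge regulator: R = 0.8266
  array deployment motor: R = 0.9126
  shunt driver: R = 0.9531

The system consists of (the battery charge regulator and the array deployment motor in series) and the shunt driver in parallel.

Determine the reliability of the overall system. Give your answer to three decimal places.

0.988

Series (battery charge regulator and array deployment motor): 0.82660 × 0.91260 = 0.75436
Parallel ([0.75436] and shunt driver): 1 − (1 − 0.75436)(1 − 0.95310) = 0.988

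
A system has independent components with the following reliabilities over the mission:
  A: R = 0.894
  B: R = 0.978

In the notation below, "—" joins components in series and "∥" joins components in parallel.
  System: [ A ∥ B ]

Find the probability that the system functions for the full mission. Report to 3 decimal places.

0.998

Parallel (A and B): 1 − (1 − 0.89400)(1 − 0.97800) = 0.998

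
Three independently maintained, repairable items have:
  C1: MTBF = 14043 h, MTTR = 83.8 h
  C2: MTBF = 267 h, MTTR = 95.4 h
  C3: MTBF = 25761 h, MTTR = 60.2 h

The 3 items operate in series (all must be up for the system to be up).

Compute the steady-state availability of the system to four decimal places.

0.7307

A(C1) = MTBF/(MTBF+MTTR) = 14043/(14043+83.8) = 0.994068
A(C2) = MTBF/(MTBF+MTTR) = 267/(267+95.4) = 0.736755
A(C3) = MTBF/(MTBF+MTTR) = 25761/(25761+60.2) = 0.997669
Series availability: 0.994068 × 0.736755 × 0.997669 = 0.7307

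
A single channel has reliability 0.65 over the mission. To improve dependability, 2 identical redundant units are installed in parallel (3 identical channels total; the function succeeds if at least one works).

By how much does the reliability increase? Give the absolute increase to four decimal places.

R_before = 0.65
R_after = 1 − (1 − 0.65)^3 = 0.9571
ΔR = 0.9571 − 0.65 = 0.3071

0.3071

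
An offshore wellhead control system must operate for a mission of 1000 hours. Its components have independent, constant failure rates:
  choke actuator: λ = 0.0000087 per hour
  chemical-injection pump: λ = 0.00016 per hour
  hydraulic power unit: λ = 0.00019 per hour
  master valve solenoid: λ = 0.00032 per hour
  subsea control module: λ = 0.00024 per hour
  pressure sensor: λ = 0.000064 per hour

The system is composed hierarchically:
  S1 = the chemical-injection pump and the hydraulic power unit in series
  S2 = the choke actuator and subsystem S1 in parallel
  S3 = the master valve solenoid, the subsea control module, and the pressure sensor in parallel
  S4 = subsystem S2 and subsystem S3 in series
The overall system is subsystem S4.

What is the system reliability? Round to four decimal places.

R(choke actuator) = exp(−0.0000087 × 1000) = 0.991338
R(chemical-injection pump) = exp(−0.00016 × 1000) = 0.852144
R(hydraulic power unit) = exp(−0.00019 × 1000) = 0.826959
R(master valve solenoid) = exp(−0.00032 × 1000) = 0.726149
R(subsea control module) = exp(−0.00024 × 1000) = 0.786628
R(pressure sensor) = exp(−0.000064 × 1000) = 0.938005
Series (chemical-injection pump and hydraulic power unit): 0.852144 × 0.826959 = 0.704688
Parallel (choke actuator and [0.704688]): 1 − (1 − 0.991338)(1 − 0.704688) = 0.997442
Parallel (master valve solenoid, subsea control module, and pressure sensor): 1 − (1 − 0.726149)(1 − 0.786628)(1 − 0.938005) = 0.996377
Series ([0.997442] and [0.996377]): 0.997442 × 0.996377 = 0.9938

0.9938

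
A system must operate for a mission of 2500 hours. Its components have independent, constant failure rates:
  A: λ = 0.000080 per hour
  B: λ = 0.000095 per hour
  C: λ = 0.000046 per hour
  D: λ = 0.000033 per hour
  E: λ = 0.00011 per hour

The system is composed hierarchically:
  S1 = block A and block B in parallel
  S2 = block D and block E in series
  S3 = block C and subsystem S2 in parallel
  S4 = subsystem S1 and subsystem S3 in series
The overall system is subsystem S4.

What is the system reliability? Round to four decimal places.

0.9303

R(A) = exp(−0.000080 × 2500) = 0.818731
R(B) = exp(−0.000095 × 2500) = 0.788597
R(C) = exp(−0.000046 × 2500) = 0.891366
R(D) = exp(−0.000033 × 2500) = 0.920811
R(E) = exp(−0.00011 × 2500) = 0.759572
Parallel (A and B): 1 − (1 − 0.818731)(1 − 0.788597) = 0.961679
Series (D and E): 0.920811 × 0.759572 = 0.699422
Parallel (C and [0.699422]): 1 − (1 − 0.891366)(1 − 0.699422) = 0.967347
Series ([0.961679] and [0.967347]): 0.961679 × 0.967347 = 0.9303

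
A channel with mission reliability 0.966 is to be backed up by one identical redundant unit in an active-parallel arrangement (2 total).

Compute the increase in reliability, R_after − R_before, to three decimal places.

0.033

R_before = 0.966
R_after = 1 − (1 − 0.966)^2 = 0.999
ΔR = 0.999 − 0.966 = 0.033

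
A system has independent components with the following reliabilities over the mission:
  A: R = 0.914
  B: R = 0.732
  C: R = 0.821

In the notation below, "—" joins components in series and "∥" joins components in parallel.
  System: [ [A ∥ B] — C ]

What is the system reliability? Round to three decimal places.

Parallel (A and B): 1 − (1 − 0.91400)(1 − 0.73200) = 0.97695
Series ([0.97695] and C): 0.97695 × 0.82100 = 0.802

0.802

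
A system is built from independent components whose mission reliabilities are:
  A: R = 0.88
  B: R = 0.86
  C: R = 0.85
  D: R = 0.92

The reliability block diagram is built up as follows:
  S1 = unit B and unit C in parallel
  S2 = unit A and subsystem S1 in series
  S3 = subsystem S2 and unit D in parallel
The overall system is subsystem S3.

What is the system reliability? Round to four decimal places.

Parallel (B and C): 1 − (1 − 0.860000)(1 − 0.850000) = 0.979000
Series (A and [0.979000]): 0.880000 × 0.979000 = 0.861520
Parallel ([0.861520] and D): 1 − (1 − 0.861520)(1 − 0.920000) = 0.9889

0.9889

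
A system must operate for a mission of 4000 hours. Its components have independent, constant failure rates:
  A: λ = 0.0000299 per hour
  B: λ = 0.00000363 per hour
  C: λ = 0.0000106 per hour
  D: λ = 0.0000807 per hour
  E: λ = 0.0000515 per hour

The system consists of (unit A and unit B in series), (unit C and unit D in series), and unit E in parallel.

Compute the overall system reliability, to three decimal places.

0.993

R(A) = exp(−0.0000299 × 4000) = 0.88728
R(B) = exp(−0.00000363 × 4000) = 0.98558
R(C) = exp(−0.0000106 × 4000) = 0.95849
R(D) = exp(−0.0000807 × 4000) = 0.72412
R(E) = exp(−0.0000515 × 4000) = 0.81383
Series (A and B): 0.88728 × 0.98558 = 0.87449
Series (C and D): 0.95849 × 0.72412 = 0.69406
Parallel ([0.87449], [0.69406], and E): 1 − (1 − 0.87449)(1 − 0.69406)(1 − 0.81383) = 0.993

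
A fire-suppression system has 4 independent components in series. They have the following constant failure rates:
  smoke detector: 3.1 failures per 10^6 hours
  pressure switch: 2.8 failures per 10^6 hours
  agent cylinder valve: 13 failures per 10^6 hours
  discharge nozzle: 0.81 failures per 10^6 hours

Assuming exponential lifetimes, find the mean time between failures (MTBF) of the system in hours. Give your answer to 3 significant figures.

Series of exponential components: λ_sys = Σ λ_i
λ_sys = 0.0000031 + 0.0000028 + 0.000013 + 0.00000081 = 1.9710e-05 /h
MTBF = 1 / λ_sys = 50700 h

50700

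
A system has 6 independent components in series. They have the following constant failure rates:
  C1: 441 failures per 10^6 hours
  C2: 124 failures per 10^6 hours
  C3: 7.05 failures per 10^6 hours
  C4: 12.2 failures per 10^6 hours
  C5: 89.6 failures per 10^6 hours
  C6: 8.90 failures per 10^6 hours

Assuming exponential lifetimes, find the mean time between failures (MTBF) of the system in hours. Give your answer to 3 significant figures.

Series of exponential components: λ_sys = Σ λ_i
λ_sys = 0.000441 + 0.000124 + 0.00000705 + 0.0000122 + 0.0000896 + 0.00000890 = 6.8275e-04 /h
MTBF = 1 / λ_sys = 1460 h

1460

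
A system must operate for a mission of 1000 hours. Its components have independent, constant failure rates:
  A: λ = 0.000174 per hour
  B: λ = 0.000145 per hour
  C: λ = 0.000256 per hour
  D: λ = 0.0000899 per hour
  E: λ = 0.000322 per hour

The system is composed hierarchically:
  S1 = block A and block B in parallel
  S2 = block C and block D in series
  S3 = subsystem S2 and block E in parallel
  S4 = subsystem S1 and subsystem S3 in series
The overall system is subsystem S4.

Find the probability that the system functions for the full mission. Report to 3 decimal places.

0.900

R(A) = exp(−0.000174 × 1000) = 0.84030
R(B) = exp(−0.000145 × 1000) = 0.86502
R(C) = exp(−0.000256 × 1000) = 0.77414
R(D) = exp(−0.0000899 × 1000) = 0.91402
R(E) = exp(−0.000322 × 1000) = 0.72470
Parallel (A and B): 1 − (1 − 0.84030)(1 − 0.86502) = 0.97844
Series (C and D): 0.77414 × 0.91402 = 0.70758
Parallel ([0.70758] and E): 1 − (1 − 0.70758)(1 − 0.72470) = 0.91950
Series ([0.97844] and [0.91950]): 0.97844 × 0.91950 = 0.900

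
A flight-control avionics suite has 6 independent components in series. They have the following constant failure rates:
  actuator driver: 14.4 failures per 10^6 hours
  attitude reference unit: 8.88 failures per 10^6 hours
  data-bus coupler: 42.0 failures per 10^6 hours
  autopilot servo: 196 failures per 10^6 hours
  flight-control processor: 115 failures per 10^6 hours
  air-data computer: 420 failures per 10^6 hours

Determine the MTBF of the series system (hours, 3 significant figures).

Series of exponential components: λ_sys = Σ λ_i
λ_sys = 0.0000144 + 0.00000888 + 0.0000420 + 0.000196 + 0.000115 + 0.000420 = 7.9628e-04 /h
MTBF = 1 / λ_sys = 1260 h

1260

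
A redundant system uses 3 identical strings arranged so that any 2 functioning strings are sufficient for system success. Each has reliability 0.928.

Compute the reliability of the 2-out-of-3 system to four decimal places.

R = Σ_{i=2}^{3} C(3,i) p^i (1−p)^{3−i} with p = 0.928
C(3,2)·0.928^2·0.072^1 = 0.186016
C(3,3)·0.928^3·0.072^0 = 0.799179
Sum = 0.9852

0.9852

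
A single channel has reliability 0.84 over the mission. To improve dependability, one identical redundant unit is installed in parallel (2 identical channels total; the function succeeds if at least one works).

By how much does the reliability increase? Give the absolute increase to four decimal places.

R_before = 0.84
R_after = 1 − (1 − 0.84)^2 = 0.9744
ΔR = 0.9744 − 0.84 = 0.1344

0.1344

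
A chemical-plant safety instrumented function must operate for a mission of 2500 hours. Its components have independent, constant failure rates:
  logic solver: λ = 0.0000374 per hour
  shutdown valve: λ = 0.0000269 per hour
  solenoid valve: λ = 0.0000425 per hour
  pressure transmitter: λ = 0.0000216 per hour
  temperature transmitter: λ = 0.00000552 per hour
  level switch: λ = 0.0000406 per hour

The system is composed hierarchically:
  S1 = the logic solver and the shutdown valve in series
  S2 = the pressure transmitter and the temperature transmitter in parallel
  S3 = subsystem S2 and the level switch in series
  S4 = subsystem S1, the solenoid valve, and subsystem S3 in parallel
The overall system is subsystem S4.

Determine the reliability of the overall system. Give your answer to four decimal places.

0.9985

R(logic solver) = exp(−0.0000374 × 2500) = 0.910738
R(shutdown valve) = exp(−0.0000269 × 2500) = 0.934961
R(solenoid valve) = exp(−0.0000425 × 2500) = 0.899200
R(pressure transmitter) = exp(−0.0000216 × 2500) = 0.947432
R(temperature transmitter) = exp(−0.00000552 × 2500) = 0.986295
R(level switch) = exp(−0.0000406 × 2500) = 0.903481
Series (logic solver and shutdown valve): 0.910738 × 0.934961 = 0.851505
Parallel (pressure transmitter and temperature transmitter): 1 − (1 − 0.947432)(1 − 0.986295) = 0.999280
Series ([0.999280] and level switch): 0.999280 × 0.903481 = 0.902830
Parallel ([0.851505], solenoid valve, and [0.902830]): 1 − (1 − 0.851505)(1 − 0.899200)(1 − 0.902830) = 0.9985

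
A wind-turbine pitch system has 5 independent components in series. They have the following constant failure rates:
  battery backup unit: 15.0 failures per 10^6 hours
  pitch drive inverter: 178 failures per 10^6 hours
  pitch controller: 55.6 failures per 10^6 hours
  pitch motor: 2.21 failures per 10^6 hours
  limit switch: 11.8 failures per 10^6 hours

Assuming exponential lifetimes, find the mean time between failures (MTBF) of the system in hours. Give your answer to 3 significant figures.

Series of exponential components: λ_sys = Σ λ_i
λ_sys = 0.0000150 + 0.000178 + 0.0000556 + 0.00000221 + 0.0000118 = 2.6261e-04 /h
MTBF = 1 / λ_sys = 3810 h

3810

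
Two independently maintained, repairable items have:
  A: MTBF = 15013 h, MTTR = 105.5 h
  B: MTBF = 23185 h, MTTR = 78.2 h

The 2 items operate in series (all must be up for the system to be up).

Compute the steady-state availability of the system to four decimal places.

0.9897

A(A) = MTBF/(MTBF+MTTR) = 15013/(15013+105.5) = 0.993022
A(B) = MTBF/(MTBF+MTTR) = 23185/(23185+78.2) = 0.996638
Series availability: 0.993022 × 0.996638 = 0.9897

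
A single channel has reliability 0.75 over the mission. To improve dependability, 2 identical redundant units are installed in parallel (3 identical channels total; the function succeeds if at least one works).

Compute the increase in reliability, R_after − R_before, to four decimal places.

R_before = 0.75
R_after = 1 − (1 − 0.75)^3 = 0.9844
ΔR = 0.9844 − 0.75 = 0.2344

0.2344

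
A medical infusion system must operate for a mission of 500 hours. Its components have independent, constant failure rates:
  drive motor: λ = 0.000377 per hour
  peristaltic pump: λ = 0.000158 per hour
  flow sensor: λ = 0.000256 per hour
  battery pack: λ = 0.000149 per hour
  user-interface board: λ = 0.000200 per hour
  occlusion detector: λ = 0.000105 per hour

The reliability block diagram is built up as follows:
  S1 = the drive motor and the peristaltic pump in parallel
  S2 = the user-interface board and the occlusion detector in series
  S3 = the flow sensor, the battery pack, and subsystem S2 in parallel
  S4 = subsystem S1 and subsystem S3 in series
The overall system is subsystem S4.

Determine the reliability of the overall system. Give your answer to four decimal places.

R(drive motor) = exp(−0.000377 × 500) = 0.828201
R(peristaltic pump) = exp(−0.000158 × 500) = 0.924040
R(flow sensor) = exp(−0.000256 × 500) = 0.879853
R(battery pack) = exp(−0.000149 × 500) = 0.928207
R(user-interface board) = exp(−0.000200 × 500) = 0.904837
R(occlusion detector) = exp(−0.000105 × 500) = 0.948854
Parallel (drive motor and peristaltic pump): 1 − (1 − 0.828201)(1 − 0.924040) = 0.986950
Series (user-interface board and occlusion detector): 0.904837 × 0.948854 = 0.858558
Parallel (flow sensor, battery pack, and [0.858558]): 1 − (1 − 0.879853)(1 − 0.928207)(1 − 0.858558) = 0.998780
Series ([0.986950] and [0.998780]): 0.986950 × 0.998780 = 0.9857

0.9857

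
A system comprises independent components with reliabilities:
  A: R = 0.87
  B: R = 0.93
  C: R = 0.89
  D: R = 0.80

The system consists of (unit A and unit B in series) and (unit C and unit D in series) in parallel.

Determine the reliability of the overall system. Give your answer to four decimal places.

Series (A and B): 0.870000 × 0.930000 = 0.809100
Series (C and D): 0.890000 × 0.800000 = 0.712000
Parallel ([0.809100] and [0.712000]): 1 − (1 − 0.809100)(1 − 0.712000) = 0.9450

0.9450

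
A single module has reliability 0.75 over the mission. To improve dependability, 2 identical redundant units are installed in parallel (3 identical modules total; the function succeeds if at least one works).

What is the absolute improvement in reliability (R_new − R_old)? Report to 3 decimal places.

0.234

R_before = 0.75
R_after = 1 − (1 − 0.75)^3 = 0.984
ΔR = 0.984 − 0.75 = 0.234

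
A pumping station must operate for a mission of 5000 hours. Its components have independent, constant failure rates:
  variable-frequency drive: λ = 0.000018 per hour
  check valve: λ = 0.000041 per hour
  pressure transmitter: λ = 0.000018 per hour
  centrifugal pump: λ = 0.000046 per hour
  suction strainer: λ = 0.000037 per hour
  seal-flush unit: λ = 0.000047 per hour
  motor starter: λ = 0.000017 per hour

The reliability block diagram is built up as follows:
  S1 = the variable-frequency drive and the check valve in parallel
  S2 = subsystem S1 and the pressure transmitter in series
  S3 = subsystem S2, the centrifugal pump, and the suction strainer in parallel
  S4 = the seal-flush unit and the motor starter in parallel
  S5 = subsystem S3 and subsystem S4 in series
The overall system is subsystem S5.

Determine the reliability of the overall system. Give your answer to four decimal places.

0.9795

R(variable-frequency drive) = exp(−0.000018 × 5000) = 0.913931
R(check valve) = exp(−0.000041 × 5000) = 0.814647
R(pressure transmitter) = exp(−0.000018 × 5000) = 0.913931
R(centrifugal pump) = exp(−0.000046 × 5000) = 0.794534
R(suction strainer) = exp(−0.000037 × 5000) = 0.831104
R(seal-flush unit) = exp(−0.000047 × 5000) = 0.790571
R(motor starter) = exp(−0.000017 × 5000) = 0.918512
Parallel (variable-frequency drive and check valve): 1 − (1 − 0.913931)(1 − 0.814647) = 0.984047
Series ([0.984047] and pressure transmitter): 0.984047 × 0.913931 = 0.899351
Parallel ([0.899351], centrifugal pump, and suction strainer): 1 − (1 − 0.899351)(1 − 0.794534)(1 − 0.831104) = 0.996507
Parallel (seal-flush unit and motor starter): 1 − (1 − 0.790571)(1 − 0.918512) = 0.982934
Series ([0.996507] and [0.982934]): 0.996507 × 0.982934 = 0.9795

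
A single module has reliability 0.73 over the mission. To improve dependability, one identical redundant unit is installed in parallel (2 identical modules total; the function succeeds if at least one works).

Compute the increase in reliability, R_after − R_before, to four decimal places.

0.1971

R_before = 0.73
R_after = 1 − (1 − 0.73)^2 = 0.9271
ΔR = 0.9271 − 0.73 = 0.1971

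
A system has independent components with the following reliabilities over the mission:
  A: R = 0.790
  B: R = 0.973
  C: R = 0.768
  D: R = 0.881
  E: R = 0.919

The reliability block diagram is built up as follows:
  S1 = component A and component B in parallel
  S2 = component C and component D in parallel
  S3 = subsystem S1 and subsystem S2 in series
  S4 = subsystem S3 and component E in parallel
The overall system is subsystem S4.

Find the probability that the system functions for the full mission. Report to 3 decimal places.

Parallel (A and B): 1 − (1 − 0.79000)(1 − 0.97300) = 0.99433
Parallel (C and D): 1 − (1 − 0.76800)(1 − 0.88100) = 0.97239
Series ([0.99433] and [0.97239]): 0.99433 × 0.97239 = 0.96688
Parallel ([0.96688] and E): 1 − (1 − 0.96688)(1 − 0.91900) = 0.997

0.997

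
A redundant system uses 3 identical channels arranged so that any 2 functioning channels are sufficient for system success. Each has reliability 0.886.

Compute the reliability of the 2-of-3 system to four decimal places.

R = Σ_{i=2}^{3} C(3,i) p^i (1−p)^{3−i} with p = 0.886
C(3,2)·0.886^2·0.114^1 = 0.268469
C(3,3)·0.886^3·0.114^0 = 0.695506
Sum = 0.9640

0.9640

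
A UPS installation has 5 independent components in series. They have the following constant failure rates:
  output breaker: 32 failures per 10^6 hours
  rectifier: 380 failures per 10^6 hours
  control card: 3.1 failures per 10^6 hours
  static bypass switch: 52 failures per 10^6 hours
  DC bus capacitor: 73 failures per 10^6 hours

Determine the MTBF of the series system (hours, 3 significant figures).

1850

Series of exponential components: λ_sys = Σ λ_i
λ_sys = 0.000032 + 0.00038 + 0.0000031 + 0.000052 + 0.000073 = 5.4010e-04 /h
MTBF = 1 / λ_sys = 1850 h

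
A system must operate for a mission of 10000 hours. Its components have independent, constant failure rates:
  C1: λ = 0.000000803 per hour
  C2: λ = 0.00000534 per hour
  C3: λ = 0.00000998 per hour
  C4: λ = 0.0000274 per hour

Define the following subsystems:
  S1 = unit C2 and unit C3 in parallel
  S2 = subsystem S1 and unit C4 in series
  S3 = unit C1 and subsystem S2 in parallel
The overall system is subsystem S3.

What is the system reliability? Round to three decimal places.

0.998

R(C1) = exp(−0.000000803 × 10000) = 0.99200
R(C2) = exp(−0.00000534 × 10000) = 0.94800
R(C3) = exp(−0.00000998 × 10000) = 0.90502
R(C4) = exp(−0.0000274 × 10000) = 0.76033
Parallel (C2 and C3): 1 − (1 − 0.94800)(1 − 0.90502) = 0.99506
Series ([0.99506] and C4): 0.99506 × 0.76033 = 0.75657
Parallel (C1 and [0.75657]): 1 − (1 − 0.99200)(1 − 0.75657) = 0.998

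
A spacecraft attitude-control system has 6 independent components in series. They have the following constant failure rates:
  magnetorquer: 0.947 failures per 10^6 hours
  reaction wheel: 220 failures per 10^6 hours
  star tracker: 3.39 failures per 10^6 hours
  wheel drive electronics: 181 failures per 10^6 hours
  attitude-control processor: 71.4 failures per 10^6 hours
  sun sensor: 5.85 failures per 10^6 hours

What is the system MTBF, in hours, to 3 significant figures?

2070

Series of exponential components: λ_sys = Σ λ_i
λ_sys = 0.000000947 + 0.000220 + 0.00000339 + 0.000181 + 0.0000714 + 0.00000585 = 4.8259e-04 /h
MTBF = 1 / λ_sys = 2070 h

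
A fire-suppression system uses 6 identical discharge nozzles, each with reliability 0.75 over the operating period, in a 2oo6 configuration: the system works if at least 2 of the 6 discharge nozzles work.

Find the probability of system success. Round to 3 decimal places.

0.995

R = Σ_{i=2}^{6} C(6,i) p^i (1−p)^{6−i} with p = 0.75
C(6,2)·0.75^2·0.25^4 = 0.03296
C(6,3)·0.75^3·0.25^3 = 0.13184
C(6,4)·0.75^4·0.25^2 = 0.29663
C(6,5)·0.75^5·0.25^1 = 0.35596
C(6,6)·0.75^6·0.25^0 = 0.17798
Sum = 0.995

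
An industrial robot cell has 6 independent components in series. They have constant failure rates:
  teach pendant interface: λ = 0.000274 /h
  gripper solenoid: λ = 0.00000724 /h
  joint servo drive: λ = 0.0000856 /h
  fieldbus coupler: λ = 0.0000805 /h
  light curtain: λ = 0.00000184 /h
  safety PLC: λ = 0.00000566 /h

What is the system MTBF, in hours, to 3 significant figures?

Series of exponential components: λ_sys = Σ λ_i
λ_sys = 0.000274 + 0.00000724 + 0.0000856 + 0.0000805 + 0.00000184 + 0.00000566 = 4.5484e-04 /h
MTBF = 1 / λ_sys = 2200 h

2200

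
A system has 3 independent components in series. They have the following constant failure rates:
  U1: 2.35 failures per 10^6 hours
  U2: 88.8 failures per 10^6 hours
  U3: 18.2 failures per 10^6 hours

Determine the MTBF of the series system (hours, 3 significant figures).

Series of exponential components: λ_sys = Σ λ_i
λ_sys = 0.00000235 + 0.0000888 + 0.0000182 = 1.0935e-04 /h
MTBF = 1 / λ_sys = 9140 h

9140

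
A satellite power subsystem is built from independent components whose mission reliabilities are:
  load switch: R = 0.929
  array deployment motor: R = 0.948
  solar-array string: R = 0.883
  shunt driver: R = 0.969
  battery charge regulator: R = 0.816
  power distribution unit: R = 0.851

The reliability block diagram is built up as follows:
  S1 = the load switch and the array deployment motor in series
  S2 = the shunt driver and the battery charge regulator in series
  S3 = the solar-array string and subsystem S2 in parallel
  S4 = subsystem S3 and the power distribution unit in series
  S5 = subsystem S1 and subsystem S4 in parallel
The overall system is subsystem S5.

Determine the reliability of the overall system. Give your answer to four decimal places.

Series (load switch and array deployment motor): 0.929000 × 0.948000 = 0.880692
Series (shunt driver and battery charge regulator): 0.969000 × 0.816000 = 0.790704
Parallel (solar-array string and [0.790704]): 1 − (1 − 0.883000)(1 − 0.790704) = 0.975512
Series ([0.975512] and power distribution unit): 0.975512 × 0.851000 = 0.830161
Parallel ([0.880692] and [0.830161]): 1 − (1 − 0.880692)(1 − 0.830161) = 0.9797

0.9797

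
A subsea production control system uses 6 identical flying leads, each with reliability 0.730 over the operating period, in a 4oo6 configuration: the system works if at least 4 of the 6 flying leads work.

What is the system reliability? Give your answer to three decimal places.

0.798

R = Σ_{i=4}^{6} C(6,i) p^i (1−p)^{6−i} with p = 0.730
C(6,4)·0.730^4·0.270^2 = 0.31053
C(6,5)·0.730^5·0.270^1 = 0.33584
C(6,6)·0.730^6·0.270^0 = 0.15133
Sum = 0.798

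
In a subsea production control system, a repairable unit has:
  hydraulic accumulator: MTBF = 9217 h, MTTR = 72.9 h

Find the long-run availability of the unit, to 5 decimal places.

0.99215

A(hydraulic accumulator) = MTBF/(MTBF+MTTR) = 9217/(9217+72.9) = 0.99215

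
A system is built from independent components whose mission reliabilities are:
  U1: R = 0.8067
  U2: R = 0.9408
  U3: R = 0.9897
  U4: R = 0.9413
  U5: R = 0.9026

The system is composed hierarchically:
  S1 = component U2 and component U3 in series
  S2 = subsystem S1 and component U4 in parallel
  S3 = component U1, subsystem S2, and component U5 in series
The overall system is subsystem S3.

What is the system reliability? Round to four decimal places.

Series (U2 and U3): 0.940800 × 0.989700 = 0.931110
Parallel ([0.931110] and U4): 1 − (1 − 0.931110)(1 − 0.941300) = 0.995956
Series (U1, [0.995956], and U5): 0.806700 × 0.995956 × 0.902600 = 0.7252

0.7252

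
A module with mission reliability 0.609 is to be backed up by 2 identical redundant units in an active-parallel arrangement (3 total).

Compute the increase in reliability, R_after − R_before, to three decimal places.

0.331

R_before = 0.609
R_after = 1 − (1 − 0.609)^3 = 0.940
ΔR = 0.940 − 0.609 = 0.331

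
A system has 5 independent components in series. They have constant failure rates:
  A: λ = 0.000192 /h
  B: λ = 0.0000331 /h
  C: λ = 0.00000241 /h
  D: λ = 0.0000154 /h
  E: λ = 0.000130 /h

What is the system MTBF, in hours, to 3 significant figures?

Series of exponential components: λ_sys = Σ λ_i
λ_sys = 0.000192 + 0.0000331 + 0.00000241 + 0.0000154 + 0.000130 = 3.7291e-04 /h
MTBF = 1 / λ_sys = 2680 h

2680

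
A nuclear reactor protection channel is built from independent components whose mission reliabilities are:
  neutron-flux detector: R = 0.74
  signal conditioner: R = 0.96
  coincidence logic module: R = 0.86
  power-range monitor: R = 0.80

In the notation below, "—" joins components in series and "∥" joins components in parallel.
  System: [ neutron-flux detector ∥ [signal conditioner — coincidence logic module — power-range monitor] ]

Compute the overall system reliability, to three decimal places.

0.912

Series (signal conditioner, coincidence logic module, and power-range monitor): 0.96000 × 0.86000 × 0.80000 = 0.66048
Parallel (neutron-flux detector and [0.66048]): 1 − (1 − 0.74000)(1 − 0.66048) = 0.912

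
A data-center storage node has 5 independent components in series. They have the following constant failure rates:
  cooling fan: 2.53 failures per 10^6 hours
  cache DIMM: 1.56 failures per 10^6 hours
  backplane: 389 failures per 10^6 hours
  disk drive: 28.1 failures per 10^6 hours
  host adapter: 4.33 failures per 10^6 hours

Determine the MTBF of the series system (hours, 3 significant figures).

Series of exponential components: λ_sys = Σ λ_i
λ_sys = 0.00000253 + 0.00000156 + 0.000389 + 0.0000281 + 0.00000433 = 4.2552e-04 /h
MTBF = 1 / λ_sys = 2350 h

2350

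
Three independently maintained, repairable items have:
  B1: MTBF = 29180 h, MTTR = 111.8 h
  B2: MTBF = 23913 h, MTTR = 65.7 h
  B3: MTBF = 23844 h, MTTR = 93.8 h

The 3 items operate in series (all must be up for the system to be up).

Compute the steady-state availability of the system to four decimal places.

0.9896

A(B1) = MTBF/(MTBF+MTTR) = 29180/(29180+111.8) = 0.996183
A(B2) = MTBF/(MTBF+MTTR) = 23913/(23913+65.7) = 0.997260
A(B3) = MTBF/(MTBF+MTTR) = 23844/(23844+93.8) = 0.996082
Series availability: 0.996183 × 0.997260 × 0.996082 = 0.9896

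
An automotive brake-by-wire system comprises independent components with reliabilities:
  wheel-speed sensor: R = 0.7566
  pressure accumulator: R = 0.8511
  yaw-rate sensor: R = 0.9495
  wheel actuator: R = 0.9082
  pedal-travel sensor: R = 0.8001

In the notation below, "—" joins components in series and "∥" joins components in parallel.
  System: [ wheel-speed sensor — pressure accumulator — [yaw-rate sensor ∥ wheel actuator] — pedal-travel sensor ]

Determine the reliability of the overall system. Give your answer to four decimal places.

Parallel (yaw-rate sensor and wheel actuator): 1 − (1 − 0.949500)(1 − 0.908200) = 0.995364
Series (wheel-speed sensor, pressure accumulator, [0.995364], and pedal-travel sensor): 0.756600 × 0.851100 × 0.995364 × 0.800100 = 0.5128

0.5128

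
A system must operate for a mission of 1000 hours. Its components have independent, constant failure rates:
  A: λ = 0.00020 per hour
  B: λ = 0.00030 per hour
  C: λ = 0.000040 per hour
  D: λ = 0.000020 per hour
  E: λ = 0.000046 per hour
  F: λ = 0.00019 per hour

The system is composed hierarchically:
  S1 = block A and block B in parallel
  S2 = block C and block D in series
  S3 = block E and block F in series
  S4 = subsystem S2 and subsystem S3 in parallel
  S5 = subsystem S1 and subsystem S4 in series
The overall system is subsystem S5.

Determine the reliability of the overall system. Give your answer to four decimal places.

0.9414

R(A) = exp(−0.00020 × 1000) = 0.818731
R(B) = exp(−0.00030 × 1000) = 0.740818
R(C) = exp(−0.000040 × 1000) = 0.960789
R(D) = exp(−0.000020 × 1000) = 0.980199
R(E) = exp(−0.000046 × 1000) = 0.955042
R(F) = exp(−0.00019 × 1000) = 0.826959
Parallel (A and B): 1 − (1 − 0.818731)(1 − 0.740818) = 0.953018
Series (C and D): 0.960789 × 0.980199 = 0.941764
Series (E and F): 0.955042 × 0.826959 = 0.789781
Parallel ([0.941764] and [0.789781]): 1 − (1 − 0.941764)(1 − 0.789781) = 0.987758
Series ([0.953018] and [0.987758]): 0.953018 × 0.987758 = 0.9414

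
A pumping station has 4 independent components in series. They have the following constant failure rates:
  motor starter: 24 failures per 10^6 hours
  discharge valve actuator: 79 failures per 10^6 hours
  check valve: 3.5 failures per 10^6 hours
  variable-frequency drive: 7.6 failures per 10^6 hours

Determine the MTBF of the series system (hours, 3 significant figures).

Series of exponential components: λ_sys = Σ λ_i
λ_sys = 0.000024 + 0.000079 + 0.0000035 + 0.0000076 = 1.1410e-04 /h
MTBF = 1 / λ_sys = 8760 h

8760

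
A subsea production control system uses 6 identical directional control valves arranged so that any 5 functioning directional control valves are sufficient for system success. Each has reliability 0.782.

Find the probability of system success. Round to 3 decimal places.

R = Σ_{i=5}^{6} C(6,i) p^i (1−p)^{6−i} with p = 0.782
C(6,5)·0.782^5·0.218^1 = 0.38251
C(6,6)·0.782^6·0.218^0 = 0.22869
Sum = 0.611

0.611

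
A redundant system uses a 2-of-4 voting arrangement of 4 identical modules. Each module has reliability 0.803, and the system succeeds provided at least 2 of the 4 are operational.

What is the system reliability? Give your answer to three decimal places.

0.974

R = Σ_{i=2}^{4} C(4,i) p^i (1−p)^{4−i} with p = 0.803
C(4,2)·0.803^2·0.197^2 = 0.15015
C(4,3)·0.803^3·0.197^1 = 0.40801
C(4,4)·0.803^4·0.197^0 = 0.41578
Sum = 0.974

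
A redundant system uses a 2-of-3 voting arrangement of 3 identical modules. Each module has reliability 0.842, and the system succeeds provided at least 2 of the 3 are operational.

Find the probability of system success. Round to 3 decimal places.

R = Σ_{i=2}^{3} C(3,i) p^i (1−p)^{3−i} with p = 0.842
C(3,2)·0.842^2·0.158^1 = 0.33605
C(3,3)·0.842^3·0.158^0 = 0.59695
Sum = 0.933

0.933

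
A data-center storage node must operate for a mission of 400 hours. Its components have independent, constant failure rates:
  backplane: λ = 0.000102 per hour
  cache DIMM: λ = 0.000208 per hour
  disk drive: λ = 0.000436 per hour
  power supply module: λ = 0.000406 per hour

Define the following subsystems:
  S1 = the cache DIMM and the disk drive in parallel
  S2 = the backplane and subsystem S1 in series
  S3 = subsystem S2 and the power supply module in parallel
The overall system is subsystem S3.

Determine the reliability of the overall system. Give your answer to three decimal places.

0.992

R(backplane) = exp(−0.000102 × 400) = 0.96002
R(cache DIMM) = exp(−0.000208 × 400) = 0.92017
R(disk drive) = exp(−0.000436 × 400) = 0.83996
R(power supply module) = exp(−0.000406 × 400) = 0.85010
Parallel (cache DIMM and disk drive): 1 − (1 − 0.92017)(1 − 0.83996) = 0.98722
Series (backplane and [0.98722]): 0.96002 × 0.98722 = 0.94775
Parallel ([0.94775] and power supply module): 1 − (1 − 0.94775)(1 − 0.85010) = 0.992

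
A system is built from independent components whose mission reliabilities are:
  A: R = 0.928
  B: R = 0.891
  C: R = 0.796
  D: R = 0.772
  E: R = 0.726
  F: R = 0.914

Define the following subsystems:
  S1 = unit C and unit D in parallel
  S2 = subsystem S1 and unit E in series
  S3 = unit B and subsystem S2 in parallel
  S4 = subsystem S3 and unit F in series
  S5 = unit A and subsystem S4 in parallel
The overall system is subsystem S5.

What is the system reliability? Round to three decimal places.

0.992

Parallel (C and D): 1 − (1 − 0.79600)(1 − 0.77200) = 0.95349
Series ([0.95349] and E): 0.95349 × 0.72600 = 0.69223
Parallel (B and [0.69223]): 1 − (1 − 0.89100)(1 − 0.69223) = 0.96645
Series ([0.96645] and F): 0.96645 × 0.91400 = 0.88334
Parallel (A and [0.88334]): 1 − (1 − 0.92800)(1 − 0.88334) = 0.992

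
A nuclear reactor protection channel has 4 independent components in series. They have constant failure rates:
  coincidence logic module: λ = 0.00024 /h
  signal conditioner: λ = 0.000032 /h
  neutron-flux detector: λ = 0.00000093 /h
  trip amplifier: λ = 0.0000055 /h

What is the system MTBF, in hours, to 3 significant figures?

3590

Series of exponential components: λ_sys = Σ λ_i
λ_sys = 0.00024 + 0.000032 + 0.00000093 + 0.0000055 = 2.7843e-04 /h
MTBF = 1 / λ_sys = 3590 h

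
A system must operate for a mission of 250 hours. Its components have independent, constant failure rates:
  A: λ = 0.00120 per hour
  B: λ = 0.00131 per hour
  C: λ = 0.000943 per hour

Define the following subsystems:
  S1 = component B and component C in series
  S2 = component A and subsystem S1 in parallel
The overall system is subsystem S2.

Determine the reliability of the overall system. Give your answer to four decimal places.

0.8884

R(A) = exp(−0.00120 × 250) = 0.740818
R(B) = exp(−0.00131 × 250) = 0.720723
R(C) = exp(−0.000943 × 250) = 0.789978
Series (B and C): 0.720723 × 0.789978 = 0.569355
Parallel (A and [0.569355]): 1 − (1 − 0.740818)(1 − 0.569355) = 0.8884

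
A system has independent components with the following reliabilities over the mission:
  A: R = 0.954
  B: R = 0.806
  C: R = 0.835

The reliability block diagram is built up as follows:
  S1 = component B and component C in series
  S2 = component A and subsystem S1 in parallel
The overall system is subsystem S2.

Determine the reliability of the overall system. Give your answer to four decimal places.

Series (B and C): 0.806000 × 0.835000 = 0.673010
Parallel (A and [0.673010]): 1 − (1 − 0.954000)(1 − 0.673010) = 0.9850

0.9850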